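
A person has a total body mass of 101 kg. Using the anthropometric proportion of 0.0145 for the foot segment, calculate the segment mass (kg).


m_segment = body_mass * fraction
m_segment = 101 * 0.0145
m_segment = 1.4645


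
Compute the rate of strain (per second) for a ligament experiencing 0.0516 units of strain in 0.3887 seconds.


strain_rate = delta_strain / delta_t
strain_rate = 0.0516 / 0.3887
strain_rate = 0.1328


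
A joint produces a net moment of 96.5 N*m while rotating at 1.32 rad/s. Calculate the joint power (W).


P = M * omega
P = 96.5 * 1.32
P = 127.3800


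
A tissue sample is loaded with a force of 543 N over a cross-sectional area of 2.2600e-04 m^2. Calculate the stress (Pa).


stress = F / A
stress = 543 / 2.2600e-04
stress = 2.4027e+06


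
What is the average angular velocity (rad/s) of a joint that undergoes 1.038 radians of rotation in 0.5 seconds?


omega = delta_theta / delta_t
omega = 1.038 / 0.5
omega = 2.0760


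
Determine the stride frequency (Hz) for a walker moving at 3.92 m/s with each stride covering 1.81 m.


f = v / stride_length
f = 3.92 / 1.81
f = 2.1657


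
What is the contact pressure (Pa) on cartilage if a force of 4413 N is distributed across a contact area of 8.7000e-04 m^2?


P = F / A
P = 4413 / 8.7000e-04
P = 5.0724e+06


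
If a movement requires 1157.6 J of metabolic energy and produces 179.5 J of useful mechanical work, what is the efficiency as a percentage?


eta = (W_mech / E_meta) * 100
eta = (179.5 / 1157.6) * 100
ratio = 0.1551
eta = 15.5062


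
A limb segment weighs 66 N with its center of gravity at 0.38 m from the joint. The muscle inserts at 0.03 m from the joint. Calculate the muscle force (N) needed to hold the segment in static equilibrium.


F_muscle = W * d_load / d_muscle
F_muscle = 66 * 0.38 / 0.03
Numerator = 25.0800
F_muscle = 836.0000


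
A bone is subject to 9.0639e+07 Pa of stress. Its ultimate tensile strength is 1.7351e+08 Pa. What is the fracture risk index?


FRI = applied / ultimate
FRI = 9.0639e+07 / 1.7351e+08
FRI = 0.5224


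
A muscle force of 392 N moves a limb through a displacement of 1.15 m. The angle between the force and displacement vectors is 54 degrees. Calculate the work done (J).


W = F * d * cos(theta)
theta = 54 deg = 0.9425 rad
cos(theta) = 0.5878
W = 392 * 1.15 * 0.5878
W = 264.9736


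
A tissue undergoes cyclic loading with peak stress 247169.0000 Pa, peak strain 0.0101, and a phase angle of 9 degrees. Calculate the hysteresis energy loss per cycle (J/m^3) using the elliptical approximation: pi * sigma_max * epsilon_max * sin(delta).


E_loss = pi * sigma_max * epsilon_max * sin(delta)
delta = 9 deg = 0.1571 rad
sin(delta) = 0.1564
E_loss = pi * 247169.0000 * 0.0101 * 0.1564
E_loss = 1226.8676


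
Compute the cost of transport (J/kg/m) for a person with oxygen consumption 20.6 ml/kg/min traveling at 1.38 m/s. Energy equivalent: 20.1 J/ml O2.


Power per kg = VO2 * 20.1 / 60
Power per kg = 20.6 * 20.1 / 60 = 6.9010 W/kg
Cost = power_per_kg / speed
Cost = 6.9010 / 1.38
Cost = 5.0007


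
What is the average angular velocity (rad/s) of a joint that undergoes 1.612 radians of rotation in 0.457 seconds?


omega = delta_theta / delta_t
omega = 1.612 / 0.457
omega = 3.5274


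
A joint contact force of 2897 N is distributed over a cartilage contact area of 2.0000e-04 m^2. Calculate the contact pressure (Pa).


P = F / A
P = 2897 / 2.0000e-04
P = 1.4485e+07


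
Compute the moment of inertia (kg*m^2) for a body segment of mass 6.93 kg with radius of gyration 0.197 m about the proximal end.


I = m * k^2
I = 6.93 * 0.197^2
k^2 = 0.0388
I = 0.2689


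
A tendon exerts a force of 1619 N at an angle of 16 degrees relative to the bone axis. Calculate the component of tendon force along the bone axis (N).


F_eff = F_tendon * cos(theta)
theta = 16 deg = 0.2793 rad
cos(theta) = 0.9613
F_eff = 1619 * 0.9613
F_eff = 1556.2827


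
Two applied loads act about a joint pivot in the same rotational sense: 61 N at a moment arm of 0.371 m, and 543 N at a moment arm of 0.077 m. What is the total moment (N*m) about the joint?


M = F1 * d1 + F2 * d2
M = 61 * 0.371 + 543 * 0.077
M = 22.6310 + 41.8110
M = 64.4420


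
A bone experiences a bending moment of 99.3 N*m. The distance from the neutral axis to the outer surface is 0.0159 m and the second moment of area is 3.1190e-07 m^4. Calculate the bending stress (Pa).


sigma = M * c / I
sigma = 99.3 * 0.0159 / 3.1190e-07
M * c = 1.5789
sigma = 5.0621e+06


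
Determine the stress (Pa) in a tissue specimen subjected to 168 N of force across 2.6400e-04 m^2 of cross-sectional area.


stress = F / A
stress = 168 / 2.6400e-04
stress = 636363.6364


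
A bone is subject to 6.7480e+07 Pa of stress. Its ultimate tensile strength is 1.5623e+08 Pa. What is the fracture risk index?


FRI = applied / ultimate
FRI = 6.7480e+07 / 1.5623e+08
FRI = 0.4319


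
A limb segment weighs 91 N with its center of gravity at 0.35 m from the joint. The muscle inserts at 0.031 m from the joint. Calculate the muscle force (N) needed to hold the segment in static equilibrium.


F_muscle = W * d_load / d_muscle
F_muscle = 91 * 0.35 / 0.031
Numerator = 31.8500
F_muscle = 1027.4194


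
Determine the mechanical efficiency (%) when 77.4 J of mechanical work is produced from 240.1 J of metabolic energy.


eta = (W_mech / E_meta) * 100
eta = (77.4 / 240.1) * 100
ratio = 0.3224
eta = 32.2366


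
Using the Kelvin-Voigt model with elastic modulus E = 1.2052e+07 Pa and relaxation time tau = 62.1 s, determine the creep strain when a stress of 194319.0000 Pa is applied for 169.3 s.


epsilon(t) = (sigma/E) * (1 - exp(-t/tau))
sigma/E = 194319.0000 / 1.2052e+07 = 0.0161
exp(-t/tau) = exp(-169.3 / 62.1) = 0.0655
epsilon = 0.0161 * (1 - 0.0655)
epsilon = 0.0151


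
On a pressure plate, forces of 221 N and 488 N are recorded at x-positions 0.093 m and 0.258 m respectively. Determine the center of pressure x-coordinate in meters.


COP_x = (F1*x1 + F2*x2) / (F1 + F2)
COP_x = (221*0.093 + 488*0.258) / (221 + 488)
Numerator = 146.4570
Denominator = 709
COP_x = 0.2066


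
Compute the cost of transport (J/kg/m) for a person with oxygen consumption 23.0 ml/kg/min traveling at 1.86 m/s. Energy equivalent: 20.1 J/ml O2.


Power per kg = VO2 * 20.1 / 60
Power per kg = 23.0 * 20.1 / 60 = 7.7050 W/kg
Cost = power_per_kg / speed
Cost = 7.7050 / 1.86
Cost = 4.1425


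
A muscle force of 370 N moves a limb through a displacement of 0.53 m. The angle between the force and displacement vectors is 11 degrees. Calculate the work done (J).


W = F * d * cos(theta)
theta = 11 deg = 0.1920 rad
cos(theta) = 0.9816
W = 370 * 0.53 * 0.9816
W = 192.4971


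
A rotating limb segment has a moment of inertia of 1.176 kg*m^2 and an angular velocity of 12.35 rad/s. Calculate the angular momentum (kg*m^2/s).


L = I * omega
L = 1.176 * 12.35
L = 14.5236


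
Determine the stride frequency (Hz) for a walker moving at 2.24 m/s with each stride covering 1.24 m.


f = v / stride_length
f = 2.24 / 1.24
f = 1.8065


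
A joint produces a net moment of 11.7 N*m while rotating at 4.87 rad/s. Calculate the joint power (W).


P = M * omega
P = 11.7 * 4.87
P = 56.9790


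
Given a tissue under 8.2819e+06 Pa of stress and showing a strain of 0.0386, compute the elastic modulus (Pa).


E = stress / strain
E = 8.2819e+06 / 0.0386
E = 2.1456e+08


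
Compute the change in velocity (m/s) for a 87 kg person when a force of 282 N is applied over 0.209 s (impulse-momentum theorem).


J = F * dt = 282 * 0.209 = 58.9380 N*s
delta_v = J / m
delta_v = 58.9380 / 87
delta_v = 0.6774


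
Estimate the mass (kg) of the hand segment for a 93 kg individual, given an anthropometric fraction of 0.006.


m_segment = body_mass * fraction
m_segment = 93 * 0.006
m_segment = 0.5580


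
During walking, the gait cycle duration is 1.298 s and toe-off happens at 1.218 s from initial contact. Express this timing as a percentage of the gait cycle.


pct = (event_time / cycle_time) * 100
pct = (1.218 / 1.298) * 100
ratio = 0.9384
pct = 93.8367


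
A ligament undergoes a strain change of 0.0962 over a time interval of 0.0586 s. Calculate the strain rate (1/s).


strain_rate = delta_strain / delta_t
strain_rate = 0.0962 / 0.0586
strain_rate = 1.6416


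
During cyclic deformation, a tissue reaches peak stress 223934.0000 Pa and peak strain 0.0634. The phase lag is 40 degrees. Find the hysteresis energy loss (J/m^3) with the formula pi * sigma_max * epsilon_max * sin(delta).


E_loss = pi * sigma_max * epsilon_max * sin(delta)
delta = 40 deg = 0.6981 rad
sin(delta) = 0.6428
E_loss = pi * 223934.0000 * 0.0634 * 0.6428
E_loss = 28669.9321


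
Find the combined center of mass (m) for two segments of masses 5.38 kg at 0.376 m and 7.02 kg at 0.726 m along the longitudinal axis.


COM = (m1*x1 + m2*x2) / (m1 + m2)
COM = (5.38*0.376 + 7.02*0.726) / (5.38 + 7.02)
Numerator = 7.1194
Denominator = 12.4000
COM = 0.5741


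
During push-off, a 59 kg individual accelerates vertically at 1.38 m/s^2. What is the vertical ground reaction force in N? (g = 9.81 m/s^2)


GRF = m * (g + a)
GRF = 59 * (9.81 + 1.38)
GRF = 59 * 11.1900
GRF = 660.2100


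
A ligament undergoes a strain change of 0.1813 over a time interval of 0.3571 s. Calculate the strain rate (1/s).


strain_rate = delta_strain / delta_t
strain_rate = 0.1813 / 0.3571
strain_rate = 0.5077


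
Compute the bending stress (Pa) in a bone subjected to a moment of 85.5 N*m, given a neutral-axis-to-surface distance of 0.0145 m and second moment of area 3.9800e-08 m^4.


sigma = M * c / I
sigma = 85.5 * 0.0145 / 3.9800e-08
M * c = 1.2398
sigma = 3.1149e+07


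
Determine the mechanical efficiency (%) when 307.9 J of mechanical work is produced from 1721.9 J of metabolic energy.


eta = (W_mech / E_meta) * 100
eta = (307.9 / 1721.9) * 100
ratio = 0.1788
eta = 17.8814


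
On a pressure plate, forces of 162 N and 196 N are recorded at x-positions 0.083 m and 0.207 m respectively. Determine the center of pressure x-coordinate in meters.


COP_x = (F1*x1 + F2*x2) / (F1 + F2)
COP_x = (162*0.083 + 196*0.207) / (162 + 196)
Numerator = 54.0180
Denominator = 358
COP_x = 0.1509


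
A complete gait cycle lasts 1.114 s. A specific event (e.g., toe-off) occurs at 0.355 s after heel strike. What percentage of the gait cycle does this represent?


pct = (event_time / cycle_time) * 100
pct = (0.355 / 1.114) * 100
ratio = 0.3187
pct = 31.8671


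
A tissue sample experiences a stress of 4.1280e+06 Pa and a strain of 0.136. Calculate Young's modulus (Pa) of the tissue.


E = stress / strain
E = 4.1280e+06 / 0.136
E = 3.0353e+07


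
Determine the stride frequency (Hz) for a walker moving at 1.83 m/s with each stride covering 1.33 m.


f = v / stride_length
f = 1.83 / 1.33
f = 1.3759


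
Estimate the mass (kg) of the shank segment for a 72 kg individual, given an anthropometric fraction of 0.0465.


m_segment = body_mass * fraction
m_segment = 72 * 0.0465
m_segment = 3.3480


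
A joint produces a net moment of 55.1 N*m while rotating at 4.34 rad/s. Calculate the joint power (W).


P = M * omega
P = 55.1 * 4.34
P = 239.1340


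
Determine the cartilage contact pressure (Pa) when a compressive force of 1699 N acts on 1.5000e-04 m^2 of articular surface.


P = F / A
P = 1699 / 1.5000e-04
P = 1.1327e+07


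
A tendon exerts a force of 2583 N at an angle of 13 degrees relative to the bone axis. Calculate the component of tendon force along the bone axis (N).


F_eff = F_tendon * cos(theta)
theta = 13 deg = 0.2269 rad
cos(theta) = 0.9744
F_eff = 2583 * 0.9744
F_eff = 2516.7979


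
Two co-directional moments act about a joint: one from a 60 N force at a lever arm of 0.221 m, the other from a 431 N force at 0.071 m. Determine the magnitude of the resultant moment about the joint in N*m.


M = F1 * d1 + F2 * d2
M = 60 * 0.221 + 431 * 0.071
M = 13.2600 + 30.6010
M = 43.8610


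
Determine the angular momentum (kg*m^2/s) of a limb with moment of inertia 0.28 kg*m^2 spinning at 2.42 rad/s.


L = I * omega
L = 0.28 * 2.42
L = 0.6776


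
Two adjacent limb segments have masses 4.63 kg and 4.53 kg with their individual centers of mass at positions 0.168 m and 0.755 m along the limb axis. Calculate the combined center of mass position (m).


COM = (m1*x1 + m2*x2) / (m1 + m2)
COM = (4.63*0.168 + 4.53*0.755) / (4.63 + 4.53)
Numerator = 4.1980
Denominator = 9.1600
COM = 0.4583


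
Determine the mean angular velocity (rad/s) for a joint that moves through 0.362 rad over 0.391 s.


omega = delta_theta / delta_t
omega = 0.362 / 0.391
omega = 0.9258


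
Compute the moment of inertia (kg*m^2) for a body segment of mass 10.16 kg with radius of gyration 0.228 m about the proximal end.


I = m * k^2
I = 10.16 * 0.228^2
k^2 = 0.0520
I = 0.5282


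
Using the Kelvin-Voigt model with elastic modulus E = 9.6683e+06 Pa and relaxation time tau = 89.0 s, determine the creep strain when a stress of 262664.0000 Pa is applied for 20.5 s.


epsilon(t) = (sigma/E) * (1 - exp(-t/tau))
sigma/E = 262664.0000 / 9.6683e+06 = 0.0272
exp(-t/tau) = exp(-20.5 / 89.0) = 0.7943
epsilon = 0.0272 * (1 - 0.7943)
epsilon = 0.0056


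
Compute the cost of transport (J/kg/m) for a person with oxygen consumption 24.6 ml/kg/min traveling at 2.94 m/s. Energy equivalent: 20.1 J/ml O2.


Power per kg = VO2 * 20.1 / 60
Power per kg = 24.6 * 20.1 / 60 = 8.2410 W/kg
Cost = power_per_kg / speed
Cost = 8.2410 / 2.94
Cost = 2.8031


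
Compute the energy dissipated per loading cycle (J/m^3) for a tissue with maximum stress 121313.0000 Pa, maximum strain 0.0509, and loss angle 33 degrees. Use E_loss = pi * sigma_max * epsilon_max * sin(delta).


E_loss = pi * sigma_max * epsilon_max * sin(delta)
delta = 33 deg = 0.5760 rad
sin(delta) = 0.5446
E_loss = pi * 121313.0000 * 0.0509 * 0.5446
E_loss = 10565.3469


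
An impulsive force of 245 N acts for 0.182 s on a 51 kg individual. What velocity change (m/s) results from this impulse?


J = F * dt = 245 * 0.182 = 44.5900 N*s
delta_v = J / m
delta_v = 44.5900 / 51
delta_v = 0.8743


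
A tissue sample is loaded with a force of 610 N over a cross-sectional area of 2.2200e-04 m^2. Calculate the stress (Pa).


stress = F / A
stress = 610 / 2.2200e-04
stress = 2.7477e+06


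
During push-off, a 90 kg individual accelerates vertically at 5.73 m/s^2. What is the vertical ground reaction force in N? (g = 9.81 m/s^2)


GRF = m * (g + a)
GRF = 90 * (9.81 + 5.73)
GRF = 90 * 15.5400
GRF = 1398.6000


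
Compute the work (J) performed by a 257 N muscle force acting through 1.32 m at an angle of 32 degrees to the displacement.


W = F * d * cos(theta)
theta = 32 deg = 0.5585 rad
cos(theta) = 0.8480
W = 257 * 1.32 * 0.8480
W = 287.6918


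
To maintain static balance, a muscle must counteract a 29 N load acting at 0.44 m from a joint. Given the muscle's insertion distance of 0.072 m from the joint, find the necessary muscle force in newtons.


F_muscle = W * d_load / d_muscle
F_muscle = 29 * 0.44 / 0.072
Numerator = 12.7600
F_muscle = 177.2222


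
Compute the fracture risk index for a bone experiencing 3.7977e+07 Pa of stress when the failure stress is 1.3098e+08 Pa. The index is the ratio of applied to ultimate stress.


FRI = applied / ultimate
FRI = 3.7977e+07 / 1.3098e+08
FRI = 0.2899


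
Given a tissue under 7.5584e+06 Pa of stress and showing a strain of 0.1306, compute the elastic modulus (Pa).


E = stress / strain
E = 7.5584e+06 / 0.1306
E = 5.7874e+07


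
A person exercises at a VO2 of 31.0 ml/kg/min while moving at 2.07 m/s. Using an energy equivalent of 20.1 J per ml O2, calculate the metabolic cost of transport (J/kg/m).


Power per kg = VO2 * 20.1 / 60
Power per kg = 31.0 * 20.1 / 60 = 10.3850 W/kg
Cost = power_per_kg / speed
Cost = 10.3850 / 2.07
Cost = 5.0169


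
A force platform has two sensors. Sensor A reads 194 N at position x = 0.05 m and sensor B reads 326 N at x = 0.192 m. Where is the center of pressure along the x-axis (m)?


COP_x = (F1*x1 + F2*x2) / (F1 + F2)
COP_x = (194*0.05 + 326*0.192) / (194 + 326)
Numerator = 72.2920
Denominator = 520
COP_x = 0.1390


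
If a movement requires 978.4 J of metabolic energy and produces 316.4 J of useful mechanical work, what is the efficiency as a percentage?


eta = (W_mech / E_meta) * 100
eta = (316.4 / 978.4) * 100
ratio = 0.3234
eta = 32.3385


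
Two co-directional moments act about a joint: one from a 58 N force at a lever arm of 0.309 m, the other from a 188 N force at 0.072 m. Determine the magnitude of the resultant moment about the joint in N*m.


M = F1 * d1 + F2 * d2
M = 58 * 0.309 + 188 * 0.072
M = 17.9220 + 13.5360
M = 31.4580


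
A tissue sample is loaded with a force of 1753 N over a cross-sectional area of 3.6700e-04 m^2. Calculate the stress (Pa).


stress = F / A
stress = 1753 / 3.6700e-04
stress = 4.7766e+06


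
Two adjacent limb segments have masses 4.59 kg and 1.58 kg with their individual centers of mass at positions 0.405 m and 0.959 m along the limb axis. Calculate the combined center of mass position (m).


COM = (m1*x1 + m2*x2) / (m1 + m2)
COM = (4.59*0.405 + 1.58*0.959) / (4.59 + 1.58)
Numerator = 3.3742
Denominator = 6.1700
COM = 0.5469


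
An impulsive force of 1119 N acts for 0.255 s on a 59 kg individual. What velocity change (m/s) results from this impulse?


J = F * dt = 1119 * 0.255 = 285.3450 N*s
delta_v = J / m
delta_v = 285.3450 / 59
delta_v = 4.8364


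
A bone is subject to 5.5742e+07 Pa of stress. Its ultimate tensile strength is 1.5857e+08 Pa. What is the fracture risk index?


FRI = applied / ultimate
FRI = 5.5742e+07 / 1.5857e+08
FRI = 0.3515


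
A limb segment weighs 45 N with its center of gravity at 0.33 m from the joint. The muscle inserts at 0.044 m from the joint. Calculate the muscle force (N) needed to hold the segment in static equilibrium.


F_muscle = W * d_load / d_muscle
F_muscle = 45 * 0.33 / 0.044
Numerator = 14.8500
F_muscle = 337.5000


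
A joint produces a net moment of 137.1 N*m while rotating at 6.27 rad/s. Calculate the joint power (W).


P = M * omega
P = 137.1 * 6.27
P = 859.6170


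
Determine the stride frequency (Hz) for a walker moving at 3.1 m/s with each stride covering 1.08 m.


f = v / stride_length
f = 3.1 / 1.08
f = 2.8704


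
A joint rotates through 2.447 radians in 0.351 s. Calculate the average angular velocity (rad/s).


omega = delta_theta / delta_t
omega = 2.447 / 0.351
omega = 6.9715


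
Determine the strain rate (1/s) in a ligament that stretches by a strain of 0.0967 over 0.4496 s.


strain_rate = delta_strain / delta_t
strain_rate = 0.0967 / 0.4496
strain_rate = 0.2151


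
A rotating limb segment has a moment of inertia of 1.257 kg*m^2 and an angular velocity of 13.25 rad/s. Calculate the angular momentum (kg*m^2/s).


L = I * omega
L = 1.257 * 13.25
L = 16.6552


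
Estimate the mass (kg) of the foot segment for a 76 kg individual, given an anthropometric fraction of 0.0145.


m_segment = body_mass * fraction
m_segment = 76 * 0.0145
m_segment = 1.1020


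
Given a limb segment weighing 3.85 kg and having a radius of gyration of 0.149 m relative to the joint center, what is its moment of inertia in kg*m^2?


I = m * k^2
I = 3.85 * 0.149^2
k^2 = 0.0222
I = 0.0855


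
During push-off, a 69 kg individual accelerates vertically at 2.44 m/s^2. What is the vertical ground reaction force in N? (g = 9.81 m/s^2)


GRF = m * (g + a)
GRF = 69 * (9.81 + 2.44)
GRF = 69 * 12.2500
GRF = 845.2500


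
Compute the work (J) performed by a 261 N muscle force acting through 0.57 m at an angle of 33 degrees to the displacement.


W = F * d * cos(theta)
theta = 33 deg = 0.5760 rad
cos(theta) = 0.8387
W = 261 * 0.57 * 0.8387
W = 124.7690


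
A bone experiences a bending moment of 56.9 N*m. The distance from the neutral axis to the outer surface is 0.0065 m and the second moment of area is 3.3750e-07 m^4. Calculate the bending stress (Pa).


sigma = M * c / I
sigma = 56.9 * 0.0065 / 3.3750e-07
M * c = 0.3698
sigma = 1.0959e+06


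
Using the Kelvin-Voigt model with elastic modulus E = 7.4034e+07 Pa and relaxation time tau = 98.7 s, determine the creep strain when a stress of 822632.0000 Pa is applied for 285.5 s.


epsilon(t) = (sigma/E) * (1 - exp(-t/tau))
sigma/E = 822632.0000 / 7.4034e+07 = 0.0111
exp(-t/tau) = exp(-285.5 / 98.7) = 0.0554
epsilon = 0.0111 * (1 - 0.0554)
epsilon = 0.0105


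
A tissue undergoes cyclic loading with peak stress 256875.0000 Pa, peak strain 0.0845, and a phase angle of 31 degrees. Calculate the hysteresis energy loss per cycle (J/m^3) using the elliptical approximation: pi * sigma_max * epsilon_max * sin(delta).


E_loss = pi * sigma_max * epsilon_max * sin(delta)
delta = 31 deg = 0.5411 rad
sin(delta) = 0.5150
E_loss = pi * 256875.0000 * 0.0845 * 0.5150
E_loss = 35121.0715


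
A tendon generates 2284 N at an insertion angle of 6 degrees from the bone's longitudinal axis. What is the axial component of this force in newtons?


F_eff = F_tendon * cos(theta)
theta = 6 deg = 0.1047 rad
cos(theta) = 0.9945
F_eff = 2284 * 0.9945
F_eff = 2271.4880


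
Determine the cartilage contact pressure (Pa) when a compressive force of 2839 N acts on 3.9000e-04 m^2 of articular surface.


P = F / A
P = 2839 / 3.9000e-04
P = 7.2795e+06


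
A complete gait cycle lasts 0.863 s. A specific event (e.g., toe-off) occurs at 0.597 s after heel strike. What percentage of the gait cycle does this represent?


pct = (event_time / cycle_time) * 100
pct = (0.597 / 0.863) * 100
ratio = 0.6918
pct = 69.1773


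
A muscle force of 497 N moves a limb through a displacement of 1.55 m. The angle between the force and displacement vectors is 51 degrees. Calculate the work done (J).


W = F * d * cos(theta)
theta = 51 deg = 0.8901 rad
cos(theta) = 0.6293
W = 497 * 1.55 * 0.6293
W = 484.7970


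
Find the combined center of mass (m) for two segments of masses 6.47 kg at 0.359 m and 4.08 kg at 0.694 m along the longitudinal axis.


COM = (m1*x1 + m2*x2) / (m1 + m2)
COM = (6.47*0.359 + 4.08*0.694) / (6.47 + 4.08)
Numerator = 5.1542
Denominator = 10.5500
COM = 0.4886


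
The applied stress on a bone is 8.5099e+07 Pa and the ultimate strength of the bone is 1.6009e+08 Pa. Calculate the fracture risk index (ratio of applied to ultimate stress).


FRI = applied / ultimate
FRI = 8.5099e+07 / 1.6009e+08
FRI = 0.5316


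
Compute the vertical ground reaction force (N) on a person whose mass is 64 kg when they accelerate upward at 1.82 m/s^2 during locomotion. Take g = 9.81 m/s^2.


GRF = m * (g + a)
GRF = 64 * (9.81 + 1.82)
GRF = 64 * 11.6300
GRF = 744.3200


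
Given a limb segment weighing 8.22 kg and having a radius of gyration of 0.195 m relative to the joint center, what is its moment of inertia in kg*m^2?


I = m * k^2
I = 8.22 * 0.195^2
k^2 = 0.0380
I = 0.3126


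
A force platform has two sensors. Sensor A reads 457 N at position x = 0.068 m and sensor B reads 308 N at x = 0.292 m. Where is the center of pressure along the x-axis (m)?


COP_x = (F1*x1 + F2*x2) / (F1 + F2)
COP_x = (457*0.068 + 308*0.292) / (457 + 308)
Numerator = 121.0120
Denominator = 765
COP_x = 0.1582


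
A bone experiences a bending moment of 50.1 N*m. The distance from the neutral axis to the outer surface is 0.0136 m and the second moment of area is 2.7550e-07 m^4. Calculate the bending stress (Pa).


sigma = M * c / I
sigma = 50.1 * 0.0136 / 2.7550e-07
M * c = 0.6814
sigma = 2.4732e+06


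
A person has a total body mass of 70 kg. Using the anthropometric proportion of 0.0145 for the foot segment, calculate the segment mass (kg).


m_segment = body_mass * fraction
m_segment = 70 * 0.0145
m_segment = 1.0150


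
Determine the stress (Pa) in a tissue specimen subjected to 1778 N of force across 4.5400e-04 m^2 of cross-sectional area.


stress = F / A
stress = 1778 / 4.5400e-04
stress = 3.9163e+06


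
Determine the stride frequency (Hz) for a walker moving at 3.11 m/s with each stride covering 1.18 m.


f = v / stride_length
f = 3.11 / 1.18
f = 2.6356


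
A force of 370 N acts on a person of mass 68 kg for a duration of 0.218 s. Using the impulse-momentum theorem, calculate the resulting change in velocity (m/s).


J = F * dt = 370 * 0.218 = 80.6600 N*s
delta_v = J / m
delta_v = 80.6600 / 68
delta_v = 1.1862


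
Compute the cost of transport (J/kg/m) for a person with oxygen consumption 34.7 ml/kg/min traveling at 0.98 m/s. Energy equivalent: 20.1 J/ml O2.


Power per kg = VO2 * 20.1 / 60
Power per kg = 34.7 * 20.1 / 60 = 11.6245 W/kg
Cost = power_per_kg / speed
Cost = 11.6245 / 0.98
Cost = 11.8617


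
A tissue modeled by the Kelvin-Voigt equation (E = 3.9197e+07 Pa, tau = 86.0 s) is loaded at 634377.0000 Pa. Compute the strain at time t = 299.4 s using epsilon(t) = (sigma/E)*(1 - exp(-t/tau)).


epsilon(t) = (sigma/E) * (1 - exp(-t/tau))
sigma/E = 634377.0000 / 3.9197e+07 = 0.0162
exp(-t/tau) = exp(-299.4 / 86.0) = 0.0308
epsilon = 0.0162 * (1 - 0.0308)
epsilon = 0.0157


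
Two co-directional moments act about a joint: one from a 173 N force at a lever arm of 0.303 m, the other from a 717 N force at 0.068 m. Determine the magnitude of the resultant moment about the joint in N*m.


M = F1 * d1 + F2 * d2
M = 173 * 0.303 + 717 * 0.068
M = 52.4190 + 48.7560
M = 101.1750


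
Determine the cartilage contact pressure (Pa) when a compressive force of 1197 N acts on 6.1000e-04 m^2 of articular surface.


P = F / A
P = 1197 / 6.1000e-04
P = 1.9623e+06


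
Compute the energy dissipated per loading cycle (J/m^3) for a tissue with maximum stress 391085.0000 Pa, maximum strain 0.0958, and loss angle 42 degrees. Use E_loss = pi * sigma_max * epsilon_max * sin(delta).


E_loss = pi * sigma_max * epsilon_max * sin(delta)
delta = 42 deg = 0.7330 rad
sin(delta) = 0.6691
E_loss = pi * 391085.0000 * 0.0958 * 0.6691
E_loss = 78758.5000


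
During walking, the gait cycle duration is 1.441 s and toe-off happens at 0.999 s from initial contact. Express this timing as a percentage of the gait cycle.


pct = (event_time / cycle_time) * 100
pct = (0.999 / 1.441) * 100
ratio = 0.6933
pct = 69.3269


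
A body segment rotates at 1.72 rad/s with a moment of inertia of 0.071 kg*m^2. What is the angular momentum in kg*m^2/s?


L = I * omega
L = 0.071 * 1.72
L = 0.1221


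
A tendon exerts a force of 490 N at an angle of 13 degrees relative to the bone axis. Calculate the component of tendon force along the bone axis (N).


F_eff = F_tendon * cos(theta)
theta = 13 deg = 0.2269 rad
cos(theta) = 0.9744
F_eff = 490 * 0.9744
F_eff = 477.4413


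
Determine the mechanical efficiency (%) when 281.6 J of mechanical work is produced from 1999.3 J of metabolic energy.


eta = (W_mech / E_meta) * 100
eta = (281.6 / 1999.3) * 100
ratio = 0.1408
eta = 14.0849


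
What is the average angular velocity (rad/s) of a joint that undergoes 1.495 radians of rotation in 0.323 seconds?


omega = delta_theta / delta_t
omega = 1.495 / 0.323
omega = 4.6285


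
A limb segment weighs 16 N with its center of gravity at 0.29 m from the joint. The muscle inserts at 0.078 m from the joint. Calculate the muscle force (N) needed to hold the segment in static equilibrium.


F_muscle = W * d_load / d_muscle
F_muscle = 16 * 0.29 / 0.078
Numerator = 4.6400
F_muscle = 59.4872


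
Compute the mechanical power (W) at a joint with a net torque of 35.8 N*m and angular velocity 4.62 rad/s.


P = M * omega
P = 35.8 * 4.62
P = 165.3960


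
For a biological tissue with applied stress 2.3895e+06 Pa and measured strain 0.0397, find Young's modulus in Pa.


E = stress / strain
E = 2.3895e+06 / 0.0397
E = 6.0189e+07


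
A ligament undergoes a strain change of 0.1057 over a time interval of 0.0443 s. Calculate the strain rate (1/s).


strain_rate = delta_strain / delta_t
strain_rate = 0.1057 / 0.0443
strain_rate = 2.3860


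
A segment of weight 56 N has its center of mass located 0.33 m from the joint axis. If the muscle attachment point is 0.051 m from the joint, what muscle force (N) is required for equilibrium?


F_muscle = W * d_load / d_muscle
F_muscle = 56 * 0.33 / 0.051
Numerator = 18.4800
F_muscle = 362.3529


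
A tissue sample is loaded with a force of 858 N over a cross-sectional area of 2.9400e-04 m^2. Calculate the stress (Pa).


stress = F / A
stress = 858 / 2.9400e-04
stress = 2.9184e+06


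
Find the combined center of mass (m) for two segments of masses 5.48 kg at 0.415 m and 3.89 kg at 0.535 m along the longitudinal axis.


COM = (m1*x1 + m2*x2) / (m1 + m2)
COM = (5.48*0.415 + 3.89*0.535) / (5.48 + 3.89)
Numerator = 4.3553
Denominator = 9.3700
COM = 0.4648


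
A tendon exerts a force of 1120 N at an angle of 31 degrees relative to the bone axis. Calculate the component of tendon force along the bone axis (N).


F_eff = F_tendon * cos(theta)
theta = 31 deg = 0.5411 rad
cos(theta) = 0.8572
F_eff = 1120 * 0.8572
F_eff = 960.0274


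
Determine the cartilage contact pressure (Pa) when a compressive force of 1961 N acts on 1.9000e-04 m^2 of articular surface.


P = F / A
P = 1961 / 1.9000e-04
P = 1.0321e+07


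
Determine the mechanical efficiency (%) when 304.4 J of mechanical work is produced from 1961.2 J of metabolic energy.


eta = (W_mech / E_meta) * 100
eta = (304.4 / 1961.2) * 100
ratio = 0.1552
eta = 15.5211


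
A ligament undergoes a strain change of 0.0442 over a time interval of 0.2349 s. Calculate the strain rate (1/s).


strain_rate = delta_strain / delta_t
strain_rate = 0.0442 / 0.2349
strain_rate = 0.1882


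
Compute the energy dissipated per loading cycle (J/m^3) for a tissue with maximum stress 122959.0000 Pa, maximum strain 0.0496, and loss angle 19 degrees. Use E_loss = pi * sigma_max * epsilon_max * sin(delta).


E_loss = pi * sigma_max * epsilon_max * sin(delta)
delta = 19 deg = 0.3316 rad
sin(delta) = 0.3256
E_loss = pi * 122959.0000 * 0.0496 * 0.3256
E_loss = 6237.8337


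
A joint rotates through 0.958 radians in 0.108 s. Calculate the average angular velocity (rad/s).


omega = delta_theta / delta_t
omega = 0.958 / 0.108
omega = 8.8704


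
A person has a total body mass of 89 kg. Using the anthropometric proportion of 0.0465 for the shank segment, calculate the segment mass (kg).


m_segment = body_mass * fraction
m_segment = 89 * 0.0465
m_segment = 4.1385


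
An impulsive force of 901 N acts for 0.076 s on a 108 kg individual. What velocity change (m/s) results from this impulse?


J = F * dt = 901 * 0.076 = 68.4760 N*s
delta_v = J / m
delta_v = 68.4760 / 108
delta_v = 0.6340


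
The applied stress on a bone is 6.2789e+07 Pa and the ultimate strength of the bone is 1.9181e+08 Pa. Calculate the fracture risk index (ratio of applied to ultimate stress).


FRI = applied / ultimate
FRI = 6.2789e+07 / 1.9181e+08
FRI = 0.3273


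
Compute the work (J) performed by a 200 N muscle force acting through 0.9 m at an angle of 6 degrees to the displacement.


W = F * d * cos(theta)
theta = 6 deg = 0.1047 rad
cos(theta) = 0.9945
W = 200 * 0.9 * 0.9945
W = 179.0139


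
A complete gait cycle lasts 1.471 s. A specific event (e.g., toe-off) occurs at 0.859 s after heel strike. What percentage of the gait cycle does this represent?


pct = (event_time / cycle_time) * 100
pct = (0.859 / 1.471) * 100
ratio = 0.5840
pct = 58.3956


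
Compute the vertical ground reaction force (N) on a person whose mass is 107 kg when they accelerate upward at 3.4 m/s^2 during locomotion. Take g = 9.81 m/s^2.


GRF = m * (g + a)
GRF = 107 * (9.81 + 3.4)
GRF = 107 * 13.2100
GRF = 1413.4700


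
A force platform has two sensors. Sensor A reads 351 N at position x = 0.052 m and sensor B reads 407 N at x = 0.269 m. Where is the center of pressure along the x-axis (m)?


COP_x = (F1*x1 + F2*x2) / (F1 + F2)
COP_x = (351*0.052 + 407*0.269) / (351 + 407)
Numerator = 127.7350
Denominator = 758
COP_x = 0.1685


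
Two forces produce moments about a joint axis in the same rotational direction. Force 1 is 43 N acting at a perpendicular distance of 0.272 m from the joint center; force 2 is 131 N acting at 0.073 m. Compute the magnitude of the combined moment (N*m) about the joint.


M = F1 * d1 + F2 * d2
M = 43 * 0.272 + 131 * 0.073
M = 11.6960 + 9.5630
M = 21.2590


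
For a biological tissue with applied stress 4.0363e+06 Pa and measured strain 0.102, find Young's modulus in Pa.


E = stress / strain
E = 4.0363e+06 / 0.102
E = 3.9572e+07


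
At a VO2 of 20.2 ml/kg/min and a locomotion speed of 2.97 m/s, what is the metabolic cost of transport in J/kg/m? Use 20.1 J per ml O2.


Power per kg = VO2 * 20.1 / 60
Power per kg = 20.2 * 20.1 / 60 = 6.7670 W/kg
Cost = power_per_kg / speed
Cost = 6.7670 / 2.97
Cost = 2.2785


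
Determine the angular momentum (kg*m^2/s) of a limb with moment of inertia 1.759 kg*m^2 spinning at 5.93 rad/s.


L = I * omega
L = 1.759 * 5.93
L = 10.4309


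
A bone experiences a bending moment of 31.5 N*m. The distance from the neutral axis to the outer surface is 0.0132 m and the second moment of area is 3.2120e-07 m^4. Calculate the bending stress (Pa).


sigma = M * c / I
sigma = 31.5 * 0.0132 / 3.2120e-07
M * c = 0.4158
sigma = 1.2945e+06


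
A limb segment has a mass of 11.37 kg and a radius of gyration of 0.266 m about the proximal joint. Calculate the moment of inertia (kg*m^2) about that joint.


I = m * k^2
I = 11.37 * 0.266^2
k^2 = 0.0708
I = 0.8045


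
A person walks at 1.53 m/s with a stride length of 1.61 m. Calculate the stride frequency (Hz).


f = v / stride_length
f = 1.53 / 1.61
f = 0.9503


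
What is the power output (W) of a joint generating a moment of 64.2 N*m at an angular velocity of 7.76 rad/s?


P = M * omega
P = 64.2 * 7.76
P = 498.1920


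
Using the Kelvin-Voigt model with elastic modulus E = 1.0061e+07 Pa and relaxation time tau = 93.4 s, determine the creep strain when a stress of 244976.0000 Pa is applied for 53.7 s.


epsilon(t) = (sigma/E) * (1 - exp(-t/tau))
sigma/E = 244976.0000 / 1.0061e+07 = 0.0243
exp(-t/tau) = exp(-53.7 / 93.4) = 0.5627
epsilon = 0.0243 * (1 - 0.5627)
epsilon = 0.0106


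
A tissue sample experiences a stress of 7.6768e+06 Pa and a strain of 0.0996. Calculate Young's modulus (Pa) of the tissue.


E = stress / strain
E = 7.6768e+06 / 0.0996
E = 7.7076e+07


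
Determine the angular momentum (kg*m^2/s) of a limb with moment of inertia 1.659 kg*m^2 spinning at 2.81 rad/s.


L = I * omega
L = 1.659 * 2.81
L = 4.6618


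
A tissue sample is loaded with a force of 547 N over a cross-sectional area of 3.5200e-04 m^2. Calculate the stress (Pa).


stress = F / A
stress = 547 / 3.5200e-04
stress = 1.5540e+06


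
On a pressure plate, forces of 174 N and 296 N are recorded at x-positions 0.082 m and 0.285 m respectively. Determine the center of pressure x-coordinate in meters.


COP_x = (F1*x1 + F2*x2) / (F1 + F2)
COP_x = (174*0.082 + 296*0.285) / (174 + 296)
Numerator = 98.6280
Denominator = 470
COP_x = 0.2098


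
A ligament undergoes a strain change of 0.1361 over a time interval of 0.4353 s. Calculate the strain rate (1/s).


strain_rate = delta_strain / delta_t
strain_rate = 0.1361 / 0.4353
strain_rate = 0.3127


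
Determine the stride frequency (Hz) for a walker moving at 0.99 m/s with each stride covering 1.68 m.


f = v / stride_length
f = 0.99 / 1.68
f = 0.5893


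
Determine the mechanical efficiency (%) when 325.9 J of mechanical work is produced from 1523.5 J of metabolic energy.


eta = (W_mech / E_meta) * 100
eta = (325.9 / 1523.5) * 100
ratio = 0.2139
eta = 21.3915


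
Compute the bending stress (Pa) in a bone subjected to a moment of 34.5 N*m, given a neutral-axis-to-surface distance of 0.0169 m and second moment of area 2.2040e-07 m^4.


sigma = M * c / I
sigma = 34.5 * 0.0169 / 2.2040e-07
M * c = 0.5830
sigma = 2.6454e+06


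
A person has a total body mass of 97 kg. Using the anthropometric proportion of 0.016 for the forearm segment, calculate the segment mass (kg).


m_segment = body_mass * fraction
m_segment = 97 * 0.016
m_segment = 1.5520


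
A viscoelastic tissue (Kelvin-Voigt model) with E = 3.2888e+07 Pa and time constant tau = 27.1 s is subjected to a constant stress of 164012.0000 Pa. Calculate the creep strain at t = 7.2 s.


epsilon(t) = (sigma/E) * (1 - exp(-t/tau))
sigma/E = 164012.0000 / 3.2888e+07 = 0.0050
exp(-t/tau) = exp(-7.2 / 27.1) = 0.7667
epsilon = 0.0050 * (1 - 0.7667)
epsilon = 0.0012


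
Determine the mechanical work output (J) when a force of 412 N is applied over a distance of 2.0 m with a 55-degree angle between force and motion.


W = F * d * cos(theta)
theta = 55 deg = 0.9599 rad
cos(theta) = 0.5736
W = 412 * 2.0 * 0.5736
W = 472.6270


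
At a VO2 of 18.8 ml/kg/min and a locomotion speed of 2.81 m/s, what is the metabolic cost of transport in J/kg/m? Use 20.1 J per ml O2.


Power per kg = VO2 * 20.1 / 60
Power per kg = 18.8 * 20.1 / 60 = 6.2980 W/kg
Cost = power_per_kg / speed
Cost = 6.2980 / 2.81
Cost = 2.2413


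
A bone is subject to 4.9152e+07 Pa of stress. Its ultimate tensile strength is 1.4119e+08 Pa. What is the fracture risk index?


FRI = applied / ultimate
FRI = 4.9152e+07 / 1.4119e+08
FRI = 0.3481


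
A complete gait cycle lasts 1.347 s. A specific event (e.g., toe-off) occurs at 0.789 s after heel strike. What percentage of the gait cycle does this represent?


pct = (event_time / cycle_time) * 100
pct = (0.789 / 1.347) * 100
ratio = 0.5857
pct = 58.5746


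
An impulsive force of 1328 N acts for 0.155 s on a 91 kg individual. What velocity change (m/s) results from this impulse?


J = F * dt = 1328 * 0.155 = 205.8400 N*s
delta_v = J / m
delta_v = 205.8400 / 91
delta_v = 2.2620


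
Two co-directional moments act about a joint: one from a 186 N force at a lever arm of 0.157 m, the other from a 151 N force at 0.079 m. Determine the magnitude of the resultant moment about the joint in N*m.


M = F1 * d1 + F2 * d2
M = 186 * 0.157 + 151 * 0.079
M = 29.2020 + 11.9290
M = 41.1310


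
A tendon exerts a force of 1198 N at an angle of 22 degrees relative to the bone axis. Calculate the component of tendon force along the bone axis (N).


F_eff = F_tendon * cos(theta)
theta = 22 deg = 0.3840 rad
cos(theta) = 0.9272
F_eff = 1198 * 0.9272
F_eff = 1110.7663


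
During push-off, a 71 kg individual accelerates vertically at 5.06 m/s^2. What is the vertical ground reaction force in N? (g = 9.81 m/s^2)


GRF = m * (g + a)
GRF = 71 * (9.81 + 5.06)
GRF = 71 * 14.8700
GRF = 1055.7700


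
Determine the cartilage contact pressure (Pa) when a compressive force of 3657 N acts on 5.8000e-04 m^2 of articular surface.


P = F / A
P = 3657 / 5.8000e-04
P = 6.3052e+06


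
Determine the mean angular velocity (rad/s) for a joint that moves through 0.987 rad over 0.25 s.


omega = delta_theta / delta_t
omega = 0.987 / 0.25
omega = 3.9480


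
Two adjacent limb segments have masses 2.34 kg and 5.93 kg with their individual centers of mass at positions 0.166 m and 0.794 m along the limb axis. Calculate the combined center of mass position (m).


COM = (m1*x1 + m2*x2) / (m1 + m2)
COM = (2.34*0.166 + 5.93*0.794) / (2.34 + 5.93)
Numerator = 5.0969
Denominator = 8.2700
COM = 0.6163


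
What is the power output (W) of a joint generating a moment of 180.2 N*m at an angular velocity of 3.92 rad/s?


P = M * omega
P = 180.2 * 3.92
P = 706.3840
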